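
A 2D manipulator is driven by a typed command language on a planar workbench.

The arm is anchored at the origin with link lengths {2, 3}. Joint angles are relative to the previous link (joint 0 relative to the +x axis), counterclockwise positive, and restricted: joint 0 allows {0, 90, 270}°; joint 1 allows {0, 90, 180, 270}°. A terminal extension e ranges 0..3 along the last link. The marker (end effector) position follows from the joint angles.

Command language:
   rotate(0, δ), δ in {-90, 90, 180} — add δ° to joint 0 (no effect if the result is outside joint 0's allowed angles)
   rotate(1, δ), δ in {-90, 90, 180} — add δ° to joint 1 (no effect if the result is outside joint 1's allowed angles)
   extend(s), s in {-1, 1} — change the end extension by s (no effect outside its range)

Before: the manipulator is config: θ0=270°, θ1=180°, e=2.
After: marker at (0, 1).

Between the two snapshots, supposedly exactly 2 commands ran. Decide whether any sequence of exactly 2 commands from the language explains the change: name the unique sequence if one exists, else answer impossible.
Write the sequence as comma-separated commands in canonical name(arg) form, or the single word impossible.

extend(-1), extend(-1)

t0: config: θ0=270°, θ1=180°, e=2
t=1 extend(-1) ⇒ config: θ0=270°, θ1=180°, e=1
t=2 extend(-1) ⇒ config: θ0=270°, θ1=180°, e=0
uniquely the one of 64 2-step routes that fits.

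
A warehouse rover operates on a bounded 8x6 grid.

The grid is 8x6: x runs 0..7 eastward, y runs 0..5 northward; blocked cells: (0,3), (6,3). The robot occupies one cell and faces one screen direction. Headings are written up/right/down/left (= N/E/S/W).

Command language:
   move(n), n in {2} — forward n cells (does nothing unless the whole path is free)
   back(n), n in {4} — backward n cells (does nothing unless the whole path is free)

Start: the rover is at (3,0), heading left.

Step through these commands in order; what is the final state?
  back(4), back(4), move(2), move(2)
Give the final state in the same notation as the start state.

initial: at (3,0), heading left
[1] after back(4): at (7,0), heading left
[2] after back(4): at (7,0), heading left
[3] after move(2): at (5,0), heading left
[4] after move(2): at (3,0), heading left

at (3,0), heading left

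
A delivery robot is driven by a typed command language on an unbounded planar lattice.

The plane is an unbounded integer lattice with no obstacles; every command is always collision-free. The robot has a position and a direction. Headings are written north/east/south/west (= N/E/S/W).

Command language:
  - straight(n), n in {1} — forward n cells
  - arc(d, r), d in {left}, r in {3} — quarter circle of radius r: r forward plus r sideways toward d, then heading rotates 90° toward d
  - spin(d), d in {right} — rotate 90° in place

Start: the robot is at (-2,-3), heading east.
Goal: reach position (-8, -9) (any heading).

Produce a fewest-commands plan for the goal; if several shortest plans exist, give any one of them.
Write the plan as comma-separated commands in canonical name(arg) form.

begin: at (-2,-3), heading east
[1] after spin(right): at (-2,-3), heading south
[2] after spin(right): at (-2,-3), heading west
[3] after arc(left, 3): at (-5,-6), heading south
[4] after spin(right): at (-5,-6), heading west
[5] after arc(left, 3): at (-8,-9), heading south
minimal: 5 command(s), checked below 5.

spin(right), spin(right), arc(left, 3), spin(right), arc(left, 3)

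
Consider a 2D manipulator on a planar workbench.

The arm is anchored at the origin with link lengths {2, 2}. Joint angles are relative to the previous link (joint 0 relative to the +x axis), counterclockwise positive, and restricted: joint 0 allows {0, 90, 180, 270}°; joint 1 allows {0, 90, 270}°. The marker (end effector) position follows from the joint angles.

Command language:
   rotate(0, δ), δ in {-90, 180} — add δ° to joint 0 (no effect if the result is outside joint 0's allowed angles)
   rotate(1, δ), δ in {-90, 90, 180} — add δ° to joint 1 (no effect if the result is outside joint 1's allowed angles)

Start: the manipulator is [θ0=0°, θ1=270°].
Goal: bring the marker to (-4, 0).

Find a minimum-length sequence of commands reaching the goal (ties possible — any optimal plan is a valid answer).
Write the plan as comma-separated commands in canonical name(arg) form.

start: [θ0=0°, θ1=270°]
step 1 (rotate(1, 90)): [θ0=0°, θ1=0°]
step 2 (rotate(0, 180)): [θ0=180°, θ1=0°]
nothing shorter than 2 reaches the goal.

rotate(1, 90), rotate(0, 180)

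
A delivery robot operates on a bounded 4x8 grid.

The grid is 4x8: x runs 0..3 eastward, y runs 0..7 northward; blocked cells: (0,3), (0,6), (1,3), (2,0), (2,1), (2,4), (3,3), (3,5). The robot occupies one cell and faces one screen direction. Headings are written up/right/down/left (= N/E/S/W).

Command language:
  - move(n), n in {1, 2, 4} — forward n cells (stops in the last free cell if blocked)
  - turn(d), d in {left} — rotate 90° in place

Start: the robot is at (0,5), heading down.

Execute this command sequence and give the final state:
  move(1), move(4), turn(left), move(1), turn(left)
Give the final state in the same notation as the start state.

initial: at (0,5), heading down
t=1 move(1) ⇒ at (0,4), heading down
t=2 move(4) ⇒ at (0,4), heading down
t=3 turn(left) ⇒ at (0,4), heading right
t=4 move(1) ⇒ at (1,4), heading right
t=5 turn(left) ⇒ at (1,4), heading up

at (1,4), heading up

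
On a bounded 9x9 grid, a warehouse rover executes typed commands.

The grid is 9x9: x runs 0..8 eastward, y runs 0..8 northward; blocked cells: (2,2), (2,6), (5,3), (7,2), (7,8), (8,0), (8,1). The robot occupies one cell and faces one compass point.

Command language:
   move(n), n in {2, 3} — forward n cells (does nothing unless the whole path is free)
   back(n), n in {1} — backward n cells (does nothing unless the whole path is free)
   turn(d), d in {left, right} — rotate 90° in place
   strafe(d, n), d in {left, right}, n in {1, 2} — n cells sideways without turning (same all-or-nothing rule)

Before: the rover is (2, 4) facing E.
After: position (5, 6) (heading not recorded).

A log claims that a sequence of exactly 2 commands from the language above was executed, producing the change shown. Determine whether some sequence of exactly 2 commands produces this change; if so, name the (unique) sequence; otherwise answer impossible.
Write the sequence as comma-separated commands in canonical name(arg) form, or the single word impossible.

move(3), strafe(left, 2)

key: order matters: swapping move(3) and strafe(left, 2) lands elsewhere
t0: (2, 4) facing E
[1] after move(3): (5, 4) facing E
[2] after strafe(left, 2): (5, 6) facing E
no other 2-command option fits: unique.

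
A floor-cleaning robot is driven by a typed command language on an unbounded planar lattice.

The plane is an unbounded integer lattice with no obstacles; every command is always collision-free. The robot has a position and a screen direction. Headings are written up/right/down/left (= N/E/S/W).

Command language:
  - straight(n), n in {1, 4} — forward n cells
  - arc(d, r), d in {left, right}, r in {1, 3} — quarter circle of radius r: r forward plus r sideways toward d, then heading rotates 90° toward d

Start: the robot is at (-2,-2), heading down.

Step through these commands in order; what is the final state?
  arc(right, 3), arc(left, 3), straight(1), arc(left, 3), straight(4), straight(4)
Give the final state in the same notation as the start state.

at (3,-12), heading right

initial: at (-2,-2), heading down
step 1 (arc(right, 3)): at (-5,-5), heading left
step 2 (arc(left, 3)): at (-8,-8), heading down
step 3 (straight(1)): at (-8,-9), heading down
step 4 (arc(left, 3)): at (-5,-12), heading right
step 5 (straight(4)): at (-1,-12), heading right
step 6 (straight(4)): at (3,-12), heading right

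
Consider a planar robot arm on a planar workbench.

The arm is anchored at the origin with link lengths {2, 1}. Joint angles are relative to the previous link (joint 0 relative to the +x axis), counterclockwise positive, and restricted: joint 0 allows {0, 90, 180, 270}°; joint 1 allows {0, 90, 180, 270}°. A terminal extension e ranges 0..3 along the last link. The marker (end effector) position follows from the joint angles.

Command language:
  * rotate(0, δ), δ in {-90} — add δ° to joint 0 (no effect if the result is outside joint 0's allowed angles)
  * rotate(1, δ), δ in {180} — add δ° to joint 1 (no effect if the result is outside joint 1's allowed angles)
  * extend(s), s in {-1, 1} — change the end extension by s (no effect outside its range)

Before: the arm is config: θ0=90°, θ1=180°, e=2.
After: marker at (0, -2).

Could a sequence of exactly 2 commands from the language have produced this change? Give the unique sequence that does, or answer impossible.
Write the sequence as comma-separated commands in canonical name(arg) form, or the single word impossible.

begin: config: θ0=90°, θ1=180°, e=2
step 1 (extend(1)): config: θ0=90°, θ1=180°, e=3
step 2 (extend(1)): config: θ0=90°, θ1=180°, e=3
no rival 2-sequence matches.

extend(1), extend(1)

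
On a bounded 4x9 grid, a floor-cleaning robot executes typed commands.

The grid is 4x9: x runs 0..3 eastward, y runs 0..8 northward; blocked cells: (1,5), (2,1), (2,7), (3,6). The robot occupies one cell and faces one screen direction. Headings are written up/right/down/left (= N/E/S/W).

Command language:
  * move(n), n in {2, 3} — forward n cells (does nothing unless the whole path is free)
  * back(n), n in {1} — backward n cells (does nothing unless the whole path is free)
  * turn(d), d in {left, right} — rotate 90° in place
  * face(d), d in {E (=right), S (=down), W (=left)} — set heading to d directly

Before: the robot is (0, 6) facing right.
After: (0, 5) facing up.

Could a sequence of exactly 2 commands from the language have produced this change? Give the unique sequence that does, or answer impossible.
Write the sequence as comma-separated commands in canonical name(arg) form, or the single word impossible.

key: order matters: swapping turn(left) and back(1) lands elsewhere
start: (0, 6) facing right
t=1 turn(left) ⇒ (0, 6) facing up
t=2 back(1) ⇒ (0, 5) facing up
all 64 alternatives checked — unique.

turn(left), back(1)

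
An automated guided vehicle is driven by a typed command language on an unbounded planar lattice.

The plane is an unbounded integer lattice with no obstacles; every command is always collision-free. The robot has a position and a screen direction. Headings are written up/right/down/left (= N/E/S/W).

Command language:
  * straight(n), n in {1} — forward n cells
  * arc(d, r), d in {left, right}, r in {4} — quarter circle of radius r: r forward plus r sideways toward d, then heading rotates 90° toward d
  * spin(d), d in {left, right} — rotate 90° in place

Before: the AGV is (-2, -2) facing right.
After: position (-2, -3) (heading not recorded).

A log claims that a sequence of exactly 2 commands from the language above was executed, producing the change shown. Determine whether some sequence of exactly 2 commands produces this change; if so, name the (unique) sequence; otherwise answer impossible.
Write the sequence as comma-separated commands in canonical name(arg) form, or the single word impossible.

spin(right), straight(1)

key: order matters: swapping spin(right) and straight(1) lands elsewhere
initial: (-2, -2) facing right
[1] after spin(right): (-2, -2) facing down
[2] after straight(1): (-2, -3) facing down
uniquely the one of 25 2-step routes that fits.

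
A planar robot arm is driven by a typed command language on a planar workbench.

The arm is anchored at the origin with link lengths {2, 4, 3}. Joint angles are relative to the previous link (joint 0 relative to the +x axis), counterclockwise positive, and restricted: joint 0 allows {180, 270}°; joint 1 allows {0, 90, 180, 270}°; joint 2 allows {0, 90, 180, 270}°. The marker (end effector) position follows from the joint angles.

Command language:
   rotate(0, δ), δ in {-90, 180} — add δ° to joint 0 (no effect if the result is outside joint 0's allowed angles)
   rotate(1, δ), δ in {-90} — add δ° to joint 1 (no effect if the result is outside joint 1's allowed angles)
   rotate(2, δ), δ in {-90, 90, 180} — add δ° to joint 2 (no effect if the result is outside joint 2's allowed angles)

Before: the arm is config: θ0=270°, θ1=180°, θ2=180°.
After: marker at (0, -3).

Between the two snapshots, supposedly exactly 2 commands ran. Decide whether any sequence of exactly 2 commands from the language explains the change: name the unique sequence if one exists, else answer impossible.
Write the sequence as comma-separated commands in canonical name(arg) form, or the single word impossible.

rotate(1, -90), rotate(1, -90)

start: config: θ0=270°, θ1=180°, θ2=180°
step 1 (rotate(1, -90)): config: θ0=270°, θ1=90°, θ2=180°
step 2 (rotate(1, -90)): config: θ0=270°, θ1=0°, θ2=180°
no other 2-command option fits: unique.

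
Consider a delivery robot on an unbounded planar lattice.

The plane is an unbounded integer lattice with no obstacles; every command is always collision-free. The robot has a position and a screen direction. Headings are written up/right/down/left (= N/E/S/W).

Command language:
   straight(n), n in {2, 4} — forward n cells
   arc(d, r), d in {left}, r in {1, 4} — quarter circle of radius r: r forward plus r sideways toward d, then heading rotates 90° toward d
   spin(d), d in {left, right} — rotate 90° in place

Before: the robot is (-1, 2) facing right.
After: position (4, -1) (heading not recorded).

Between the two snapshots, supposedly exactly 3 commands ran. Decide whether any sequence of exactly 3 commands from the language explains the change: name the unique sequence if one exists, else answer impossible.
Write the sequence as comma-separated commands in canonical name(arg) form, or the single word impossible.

spin(right), arc(left, 4), arc(left, 1)

key: order matters: swapping spin(right) and arc(left, 1) lands elsewhere
t0: (-1, 2) facing right
[1] after spin(right): (-1, 2) facing down
[2] after arc(left, 4): (3, -2) facing right
[3] after arc(left, 1): (4, -1) facing up
uniquely the one of 216 3-step routes that fits.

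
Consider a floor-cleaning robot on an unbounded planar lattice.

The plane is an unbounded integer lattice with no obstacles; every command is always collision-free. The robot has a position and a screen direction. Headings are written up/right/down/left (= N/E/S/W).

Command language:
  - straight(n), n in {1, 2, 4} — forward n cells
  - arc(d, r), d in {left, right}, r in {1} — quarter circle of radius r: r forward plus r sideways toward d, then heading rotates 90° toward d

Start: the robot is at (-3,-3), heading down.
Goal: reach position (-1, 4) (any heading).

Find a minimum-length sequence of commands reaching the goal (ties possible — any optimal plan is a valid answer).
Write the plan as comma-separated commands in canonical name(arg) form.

t0: at (-3,-3), heading down
step 1 (straight(1)): at (-3,-4), heading down
step 2 (arc(left, 1)): at (-2,-5), heading right
step 3 (arc(left, 1)): at (-1,-4), heading up
step 4 (straight(4)): at (-1,0), heading up
step 5 (straight(4)): at (-1,4), heading up
minimal: 5 command(s), checked below 5.

straight(1), arc(left, 1), arc(left, 1), straight(4), straight(4)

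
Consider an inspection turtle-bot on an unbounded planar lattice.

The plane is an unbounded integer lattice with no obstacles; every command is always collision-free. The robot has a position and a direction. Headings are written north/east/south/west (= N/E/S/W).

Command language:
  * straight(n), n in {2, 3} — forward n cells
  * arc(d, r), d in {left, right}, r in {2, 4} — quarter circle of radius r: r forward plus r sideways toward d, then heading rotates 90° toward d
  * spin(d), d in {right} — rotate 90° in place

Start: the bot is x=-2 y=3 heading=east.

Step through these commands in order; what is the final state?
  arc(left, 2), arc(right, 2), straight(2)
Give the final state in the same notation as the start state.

start: x=-2 y=3 heading=east
1. arc(left, 2) → x=0 y=5 heading=north
2. arc(right, 2) → x=2 y=7 heading=east
3. straight(2) → x=4 y=7 heading=east

x=4 y=7 heading=east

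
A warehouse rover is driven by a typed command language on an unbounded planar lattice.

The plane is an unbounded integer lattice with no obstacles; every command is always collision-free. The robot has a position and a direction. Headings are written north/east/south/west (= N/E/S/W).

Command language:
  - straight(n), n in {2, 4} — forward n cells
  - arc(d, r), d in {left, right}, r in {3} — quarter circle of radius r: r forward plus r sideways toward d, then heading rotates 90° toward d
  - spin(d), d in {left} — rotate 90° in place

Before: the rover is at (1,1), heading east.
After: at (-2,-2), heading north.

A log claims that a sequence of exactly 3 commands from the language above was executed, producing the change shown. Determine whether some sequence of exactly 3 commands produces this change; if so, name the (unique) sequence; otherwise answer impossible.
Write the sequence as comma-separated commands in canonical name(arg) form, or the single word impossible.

arc(right, 3), arc(right, 3), arc(right, 3)

key: position moved to (-2,-2) AND the heading swung to N — translation plus rotation needed
initial: at (1,1), heading east
t=1 arc(right, 3) ⇒ at (4,-2), heading south
t=2 arc(right, 3) ⇒ at (1,-5), heading west
t=3 arc(right, 3) ⇒ at (-2,-2), heading north
all 125 alternatives checked — unique.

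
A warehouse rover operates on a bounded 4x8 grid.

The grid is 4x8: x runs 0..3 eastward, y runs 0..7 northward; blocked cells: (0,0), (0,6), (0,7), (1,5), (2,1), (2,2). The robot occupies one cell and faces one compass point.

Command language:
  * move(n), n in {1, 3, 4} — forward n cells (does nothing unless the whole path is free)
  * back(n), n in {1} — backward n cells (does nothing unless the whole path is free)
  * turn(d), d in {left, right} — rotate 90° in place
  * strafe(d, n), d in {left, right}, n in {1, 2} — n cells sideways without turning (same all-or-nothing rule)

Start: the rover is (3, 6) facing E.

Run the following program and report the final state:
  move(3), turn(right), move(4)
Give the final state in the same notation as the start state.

t0: (3, 6) facing E
step 1 (move(3)): (3, 6) facing E
step 2 (turn(right)): (3, 6) facing S
step 3 (move(4)): (3, 2) facing S

(3, 2) facing S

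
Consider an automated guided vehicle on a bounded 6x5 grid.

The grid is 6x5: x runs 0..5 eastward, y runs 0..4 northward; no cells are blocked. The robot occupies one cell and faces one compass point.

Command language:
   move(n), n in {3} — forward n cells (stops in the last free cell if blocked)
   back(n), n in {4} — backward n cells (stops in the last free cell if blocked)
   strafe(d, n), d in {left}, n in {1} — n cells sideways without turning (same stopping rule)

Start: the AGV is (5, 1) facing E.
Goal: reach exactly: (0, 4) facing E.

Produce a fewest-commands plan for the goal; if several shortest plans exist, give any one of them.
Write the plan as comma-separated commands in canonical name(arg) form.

strafe(left, 1), strafe(left, 1), strafe(left, 1), back(4), back(4)

from: (5, 1) facing E
step 1 (strafe(left, 1)): (5, 2) facing E
step 2 (strafe(left, 1)): (5, 3) facing E
step 3 (strafe(left, 1)): (5, 4) facing E
step 4 (back(4)): (1, 4) facing E
step 5 (back(4)): (0, 4) facing E
nothing shorter than 5 reaches the goal.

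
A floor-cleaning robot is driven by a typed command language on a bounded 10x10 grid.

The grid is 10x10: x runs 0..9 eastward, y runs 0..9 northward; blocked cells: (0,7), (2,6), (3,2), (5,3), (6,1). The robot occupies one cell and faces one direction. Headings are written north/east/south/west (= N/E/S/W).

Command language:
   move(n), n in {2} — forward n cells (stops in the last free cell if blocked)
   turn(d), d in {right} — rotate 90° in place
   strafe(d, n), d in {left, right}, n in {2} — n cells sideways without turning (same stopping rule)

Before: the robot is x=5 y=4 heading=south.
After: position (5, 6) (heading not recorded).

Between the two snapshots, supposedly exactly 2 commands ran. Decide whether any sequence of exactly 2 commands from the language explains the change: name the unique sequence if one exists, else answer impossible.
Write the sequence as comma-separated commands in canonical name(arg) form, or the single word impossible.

turn(right), strafe(right, 2)

key: running strafe(right, 2) before turn(right) would end elsewhere — order is forced
t0: x=5 y=4 heading=south
1. turn(right) → x=5 y=4 heading=west
2. strafe(right, 2) → x=5 y=6 heading=west
no other 2-command option fits: unique.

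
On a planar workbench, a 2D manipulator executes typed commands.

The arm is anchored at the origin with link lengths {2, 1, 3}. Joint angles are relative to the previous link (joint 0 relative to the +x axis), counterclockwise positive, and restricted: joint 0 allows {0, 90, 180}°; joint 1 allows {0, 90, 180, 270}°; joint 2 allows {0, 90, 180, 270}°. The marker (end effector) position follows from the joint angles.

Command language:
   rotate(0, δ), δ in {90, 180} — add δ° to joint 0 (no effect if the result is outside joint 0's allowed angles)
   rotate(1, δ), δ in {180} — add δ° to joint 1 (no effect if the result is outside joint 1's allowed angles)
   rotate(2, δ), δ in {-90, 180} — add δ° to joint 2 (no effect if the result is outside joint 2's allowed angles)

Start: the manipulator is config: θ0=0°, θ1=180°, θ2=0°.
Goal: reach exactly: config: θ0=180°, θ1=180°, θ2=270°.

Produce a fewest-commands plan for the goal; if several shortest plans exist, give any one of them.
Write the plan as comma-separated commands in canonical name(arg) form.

rotate(0, 180), rotate(2, -90)

from: config: θ0=0°, θ1=180°, θ2=0°
[1] after rotate(0, 180): config: θ0=180°, θ1=180°, θ2=0°
[2] after rotate(2, -90): config: θ0=180°, θ1=180°, θ2=270°
nothing shorter than 2 reaches the goal.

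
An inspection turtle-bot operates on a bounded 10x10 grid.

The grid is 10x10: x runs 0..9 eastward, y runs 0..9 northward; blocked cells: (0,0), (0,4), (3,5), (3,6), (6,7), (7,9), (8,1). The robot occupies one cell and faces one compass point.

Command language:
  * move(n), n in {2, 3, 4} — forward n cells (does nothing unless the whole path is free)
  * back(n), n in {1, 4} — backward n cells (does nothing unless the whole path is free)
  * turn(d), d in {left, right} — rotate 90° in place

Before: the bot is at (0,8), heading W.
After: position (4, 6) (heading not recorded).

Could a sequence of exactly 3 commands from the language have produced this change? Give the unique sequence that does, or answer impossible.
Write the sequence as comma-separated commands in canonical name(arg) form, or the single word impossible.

back(4), turn(left), move(2)

key: running move(2) before back(4) would end elsewhere — order is forced
initial: at (0,8), heading W
step 1 (back(4)): at (4,8), heading W
step 2 (turn(left)): at (4,8), heading S
step 3 (move(2)): at (4,6), heading S
no rival 3-sequence matches.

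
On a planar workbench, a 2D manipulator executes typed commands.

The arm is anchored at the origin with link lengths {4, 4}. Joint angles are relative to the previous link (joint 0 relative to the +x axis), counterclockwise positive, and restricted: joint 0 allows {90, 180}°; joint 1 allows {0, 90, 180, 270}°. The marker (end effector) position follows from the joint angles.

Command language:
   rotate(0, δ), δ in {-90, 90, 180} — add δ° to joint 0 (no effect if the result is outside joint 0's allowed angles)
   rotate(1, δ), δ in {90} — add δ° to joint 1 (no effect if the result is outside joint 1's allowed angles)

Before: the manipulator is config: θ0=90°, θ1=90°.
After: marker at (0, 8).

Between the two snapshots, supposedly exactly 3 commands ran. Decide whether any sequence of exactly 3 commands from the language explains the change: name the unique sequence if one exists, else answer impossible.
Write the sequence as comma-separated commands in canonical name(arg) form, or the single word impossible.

t0: config: θ0=90°, θ1=90°
step 1 (rotate(1, 90)): config: θ0=90°, θ1=180°
step 2 (rotate(1, 90)): config: θ0=90°, θ1=270°
step 3 (rotate(1, 90)): config: θ0=90°, θ1=0°
no other 3-command option fits: unique.

rotate(1, 90), rotate(1, 90), rotate(1, 90)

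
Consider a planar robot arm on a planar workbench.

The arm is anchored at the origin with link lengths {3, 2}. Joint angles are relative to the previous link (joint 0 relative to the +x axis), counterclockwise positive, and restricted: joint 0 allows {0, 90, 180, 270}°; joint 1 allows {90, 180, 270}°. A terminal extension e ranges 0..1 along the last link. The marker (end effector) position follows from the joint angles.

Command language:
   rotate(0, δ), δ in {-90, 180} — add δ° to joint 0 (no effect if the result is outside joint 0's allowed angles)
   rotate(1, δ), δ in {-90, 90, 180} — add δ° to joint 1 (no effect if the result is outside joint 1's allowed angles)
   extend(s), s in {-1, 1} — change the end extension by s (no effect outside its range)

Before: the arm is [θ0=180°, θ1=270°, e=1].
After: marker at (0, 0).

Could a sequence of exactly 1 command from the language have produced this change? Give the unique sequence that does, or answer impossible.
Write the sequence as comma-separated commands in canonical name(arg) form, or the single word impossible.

rotate(1, -90)

initial: [θ0=180°, θ1=270°, e=1]
step 1 (rotate(1, -90)): [θ0=180°, θ1=180°, e=1]
no other 1-command option fits: unique.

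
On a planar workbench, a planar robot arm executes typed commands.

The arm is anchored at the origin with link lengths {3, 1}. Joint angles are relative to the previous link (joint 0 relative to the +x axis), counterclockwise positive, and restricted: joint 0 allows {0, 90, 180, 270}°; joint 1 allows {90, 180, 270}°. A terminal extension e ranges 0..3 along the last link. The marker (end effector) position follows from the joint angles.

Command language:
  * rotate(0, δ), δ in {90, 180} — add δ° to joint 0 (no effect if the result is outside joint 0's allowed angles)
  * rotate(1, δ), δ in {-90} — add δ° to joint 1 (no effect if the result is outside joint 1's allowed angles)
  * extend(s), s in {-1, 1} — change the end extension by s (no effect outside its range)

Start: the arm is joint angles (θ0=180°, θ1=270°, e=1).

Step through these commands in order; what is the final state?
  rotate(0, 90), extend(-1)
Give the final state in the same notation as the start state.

joint angles (θ0=270°, θ1=270°, e=0)

t0: joint angles (θ0=180°, θ1=270°, e=1)
1. rotate(0, 90) → joint angles (θ0=270°, θ1=270°, e=1)
2. extend(-1) → joint angles (θ0=270°, θ1=270°, e=0)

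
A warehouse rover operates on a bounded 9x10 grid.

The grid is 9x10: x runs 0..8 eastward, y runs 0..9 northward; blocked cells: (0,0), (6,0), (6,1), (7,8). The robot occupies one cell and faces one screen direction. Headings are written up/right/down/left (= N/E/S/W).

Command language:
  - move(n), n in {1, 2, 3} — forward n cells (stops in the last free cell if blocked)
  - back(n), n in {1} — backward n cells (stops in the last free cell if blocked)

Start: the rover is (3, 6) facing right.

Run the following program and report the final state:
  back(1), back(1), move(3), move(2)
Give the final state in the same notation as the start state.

begin: (3, 6) facing right
t=1 back(1) ⇒ (2, 6) facing right
t=2 back(1) ⇒ (1, 6) facing right
t=3 move(3) ⇒ (4, 6) facing right
t=4 move(2) ⇒ (6, 6) facing right

(6, 6) facing right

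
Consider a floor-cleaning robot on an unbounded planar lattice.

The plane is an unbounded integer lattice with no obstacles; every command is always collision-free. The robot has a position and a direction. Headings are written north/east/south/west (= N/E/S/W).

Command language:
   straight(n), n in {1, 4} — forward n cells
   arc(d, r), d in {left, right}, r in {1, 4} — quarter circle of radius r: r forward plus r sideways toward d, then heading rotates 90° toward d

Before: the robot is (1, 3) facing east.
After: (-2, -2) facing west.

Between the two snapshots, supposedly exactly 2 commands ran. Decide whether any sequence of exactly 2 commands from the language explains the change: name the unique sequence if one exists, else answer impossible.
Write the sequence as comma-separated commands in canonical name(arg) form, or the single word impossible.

key: order matters: swapping arc(right, 1) and arc(right, 4) lands elsewhere
t0: (1, 3) facing east
step 1 (arc(right, 1)): (2, 2) facing south
step 2 (arc(right, 4)): (-2, -2) facing west
no rival 2-sequence matches.

arc(right, 1), arc(right, 4)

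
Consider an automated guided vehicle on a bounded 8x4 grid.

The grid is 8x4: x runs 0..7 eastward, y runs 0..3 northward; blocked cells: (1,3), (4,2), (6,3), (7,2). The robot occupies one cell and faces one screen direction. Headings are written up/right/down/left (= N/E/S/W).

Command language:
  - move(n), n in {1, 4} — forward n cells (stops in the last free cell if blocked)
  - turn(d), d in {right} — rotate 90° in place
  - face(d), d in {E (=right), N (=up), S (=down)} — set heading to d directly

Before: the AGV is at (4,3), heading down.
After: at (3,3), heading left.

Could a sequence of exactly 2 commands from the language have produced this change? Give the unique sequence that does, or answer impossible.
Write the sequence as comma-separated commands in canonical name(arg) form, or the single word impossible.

turn(right), move(1)

key: position moved to (3,3) AND the heading swung to W — translation plus rotation needed
from: at (4,3), heading down
[1] after turn(right): at (4,3), heading left
[2] after move(1): at (3,3), heading left
no rival 2-sequence matches.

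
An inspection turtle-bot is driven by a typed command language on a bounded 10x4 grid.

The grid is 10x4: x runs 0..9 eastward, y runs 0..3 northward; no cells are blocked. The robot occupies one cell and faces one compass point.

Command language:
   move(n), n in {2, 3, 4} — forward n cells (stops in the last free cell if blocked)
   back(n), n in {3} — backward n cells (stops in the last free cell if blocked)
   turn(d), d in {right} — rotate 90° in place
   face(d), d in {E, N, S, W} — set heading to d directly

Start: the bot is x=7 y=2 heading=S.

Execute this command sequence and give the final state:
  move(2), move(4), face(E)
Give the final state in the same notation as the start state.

initial: x=7 y=2 heading=S
step 1 (move(2)): x=7 y=0 heading=S
step 2 (move(4)): x=7 y=0 heading=S
step 3 (face(E)): x=7 y=0 heading=E

x=7 y=0 heading=E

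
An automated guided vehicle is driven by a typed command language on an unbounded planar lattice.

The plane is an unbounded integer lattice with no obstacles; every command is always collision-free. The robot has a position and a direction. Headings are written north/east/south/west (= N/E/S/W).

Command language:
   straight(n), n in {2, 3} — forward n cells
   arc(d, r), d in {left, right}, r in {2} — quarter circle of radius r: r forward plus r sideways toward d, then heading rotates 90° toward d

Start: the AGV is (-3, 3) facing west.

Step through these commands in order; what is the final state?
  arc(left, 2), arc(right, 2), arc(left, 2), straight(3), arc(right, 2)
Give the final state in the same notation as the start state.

(-11, -8) facing west

begin: (-3, 3) facing west
[1] after arc(left, 2): (-5, 1) facing south
[2] after arc(right, 2): (-7, -1) facing west
[3] after arc(left, 2): (-9, -3) facing south
[4] after straight(3): (-9, -6) facing south
[5] after arc(right, 2): (-11, -8) facing west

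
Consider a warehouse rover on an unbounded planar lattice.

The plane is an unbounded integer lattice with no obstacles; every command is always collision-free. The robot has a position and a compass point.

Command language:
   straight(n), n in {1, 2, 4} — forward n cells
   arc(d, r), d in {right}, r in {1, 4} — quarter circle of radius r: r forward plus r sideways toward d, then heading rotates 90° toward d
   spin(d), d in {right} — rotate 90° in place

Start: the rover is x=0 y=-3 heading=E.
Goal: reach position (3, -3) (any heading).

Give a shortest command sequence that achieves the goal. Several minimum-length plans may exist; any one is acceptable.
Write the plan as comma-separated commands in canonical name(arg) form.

t0: x=0 y=-3 heading=E
step 1 (straight(2)): x=2 y=-3 heading=E
step 2 (straight(1)): x=3 y=-3 heading=E
no 1-step plan works, so 2 is optimal.

straight(2), straight(1)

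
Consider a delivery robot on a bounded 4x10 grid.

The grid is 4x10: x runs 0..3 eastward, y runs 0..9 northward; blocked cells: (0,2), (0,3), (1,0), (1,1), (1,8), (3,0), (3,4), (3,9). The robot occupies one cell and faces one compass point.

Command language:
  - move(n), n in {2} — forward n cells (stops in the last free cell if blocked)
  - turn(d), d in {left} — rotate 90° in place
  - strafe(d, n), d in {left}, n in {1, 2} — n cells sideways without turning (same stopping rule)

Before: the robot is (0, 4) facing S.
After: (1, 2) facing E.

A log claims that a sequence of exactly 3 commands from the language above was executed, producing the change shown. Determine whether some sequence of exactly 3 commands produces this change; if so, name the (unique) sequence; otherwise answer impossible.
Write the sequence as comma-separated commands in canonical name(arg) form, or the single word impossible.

key: running turn(left) before strafe(left, 1) would end elsewhere — order is forced
begin: (0, 4) facing S
1. strafe(left, 1) → (1, 4) facing S
2. move(2) → (1, 2) facing S
3. turn(left) → (1, 2) facing E
no other 3-command option fits: unique.

strafe(left, 1), move(2), turn(left)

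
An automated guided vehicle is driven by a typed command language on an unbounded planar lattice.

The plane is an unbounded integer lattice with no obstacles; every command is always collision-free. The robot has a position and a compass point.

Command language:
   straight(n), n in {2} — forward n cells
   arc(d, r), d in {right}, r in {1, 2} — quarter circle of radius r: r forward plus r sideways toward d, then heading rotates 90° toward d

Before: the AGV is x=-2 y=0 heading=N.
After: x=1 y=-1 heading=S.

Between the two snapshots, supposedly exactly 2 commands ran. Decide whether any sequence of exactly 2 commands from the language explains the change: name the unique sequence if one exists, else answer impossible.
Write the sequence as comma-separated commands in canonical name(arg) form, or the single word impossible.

arc(right, 1), arc(right, 2)

key: position moved to (1,-1) AND the heading swung to S — translation plus rotation needed
from: x=-2 y=0 heading=N
step 1 (arc(right, 1)): x=-1 y=1 heading=E
step 2 (arc(right, 2)): x=1 y=-1 heading=S
no rival 2-sequence matches.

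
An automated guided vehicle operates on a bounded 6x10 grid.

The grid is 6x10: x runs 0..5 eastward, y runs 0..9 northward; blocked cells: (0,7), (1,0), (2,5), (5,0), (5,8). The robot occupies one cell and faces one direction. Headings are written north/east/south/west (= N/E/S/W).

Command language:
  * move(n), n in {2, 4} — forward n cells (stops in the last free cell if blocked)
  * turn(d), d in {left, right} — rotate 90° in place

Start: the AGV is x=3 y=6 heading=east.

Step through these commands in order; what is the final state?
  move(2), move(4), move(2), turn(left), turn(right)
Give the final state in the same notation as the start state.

initial: x=3 y=6 heading=east
t=1 move(2) ⇒ x=5 y=6 heading=east
t=2 move(4) ⇒ x=5 y=6 heading=east
t=3 move(2) ⇒ x=5 y=6 heading=east
t=4 turn(left) ⇒ x=5 y=6 heading=north
t=5 turn(right) ⇒ x=5 y=6 heading=east

x=5 y=6 heading=east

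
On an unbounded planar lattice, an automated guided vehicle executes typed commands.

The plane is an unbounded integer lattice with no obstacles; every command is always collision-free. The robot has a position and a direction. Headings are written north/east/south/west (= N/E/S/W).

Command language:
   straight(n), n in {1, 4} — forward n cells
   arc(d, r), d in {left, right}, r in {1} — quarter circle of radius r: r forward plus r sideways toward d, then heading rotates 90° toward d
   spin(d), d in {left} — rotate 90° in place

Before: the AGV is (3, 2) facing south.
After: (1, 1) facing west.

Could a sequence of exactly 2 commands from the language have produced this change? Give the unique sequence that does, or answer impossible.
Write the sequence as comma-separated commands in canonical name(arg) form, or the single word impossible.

key: cell and facing (now W) both changed — the 2 commands mix motion and turning
initial: (3, 2) facing south
[1] after arc(right, 1): (2, 1) facing west
[2] after straight(1): (1, 1) facing west
all 25 alternatives checked — unique.

arc(right, 1), straight(1)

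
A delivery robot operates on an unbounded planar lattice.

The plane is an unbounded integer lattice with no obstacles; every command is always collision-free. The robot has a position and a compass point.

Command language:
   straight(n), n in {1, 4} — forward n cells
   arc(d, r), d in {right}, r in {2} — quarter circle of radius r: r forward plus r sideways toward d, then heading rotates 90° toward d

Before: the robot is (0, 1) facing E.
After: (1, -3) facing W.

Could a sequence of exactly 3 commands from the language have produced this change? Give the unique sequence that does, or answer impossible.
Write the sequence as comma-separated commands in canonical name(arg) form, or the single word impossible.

straight(1), arc(right, 2), arc(right, 2)

key: position moved to (1,-3) AND the heading swung to W — translation plus rotation needed
from: (0, 1) facing E
step 1 (straight(1)): (1, 1) facing E
step 2 (arc(right, 2)): (3, -1) facing S
step 3 (arc(right, 2)): (1, -3) facing W
uniquely the one of 27 3-step routes that fits.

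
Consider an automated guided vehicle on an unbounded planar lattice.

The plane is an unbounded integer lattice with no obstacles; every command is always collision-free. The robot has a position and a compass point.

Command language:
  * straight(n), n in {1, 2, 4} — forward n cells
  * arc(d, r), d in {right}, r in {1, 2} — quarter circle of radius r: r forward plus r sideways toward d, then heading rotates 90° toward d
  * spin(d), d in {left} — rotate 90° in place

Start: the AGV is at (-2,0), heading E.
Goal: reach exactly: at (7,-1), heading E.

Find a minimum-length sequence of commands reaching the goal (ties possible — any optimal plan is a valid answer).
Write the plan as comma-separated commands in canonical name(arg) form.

initial: at (-2,0), heading E
step 1 (straight(4)): at (2,0), heading E
step 2 (straight(4)): at (6,0), heading E
step 3 (arc(right, 1)): at (7,-1), heading S
step 4 (spin(left)): at (7,-1), heading E
shorter routes all fall short; 4 is best.

straight(4), straight(4), arc(right, 1), spin(left)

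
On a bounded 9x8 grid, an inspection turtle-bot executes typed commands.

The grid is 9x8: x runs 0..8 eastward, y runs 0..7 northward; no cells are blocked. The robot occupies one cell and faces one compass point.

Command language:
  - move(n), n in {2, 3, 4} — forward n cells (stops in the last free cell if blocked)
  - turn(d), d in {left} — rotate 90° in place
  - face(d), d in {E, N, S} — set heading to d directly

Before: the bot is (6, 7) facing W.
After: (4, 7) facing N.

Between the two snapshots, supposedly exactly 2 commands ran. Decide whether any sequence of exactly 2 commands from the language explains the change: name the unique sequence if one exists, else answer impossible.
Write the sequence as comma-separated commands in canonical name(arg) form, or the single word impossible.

key: running face(N) before move(2) would end elsewhere — order is forced
from: (6, 7) facing W
step 1 (move(2)): (4, 7) facing W
step 2 (face(N)): (4, 7) facing N
no rival 2-sequence matches.

move(2), face(N)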